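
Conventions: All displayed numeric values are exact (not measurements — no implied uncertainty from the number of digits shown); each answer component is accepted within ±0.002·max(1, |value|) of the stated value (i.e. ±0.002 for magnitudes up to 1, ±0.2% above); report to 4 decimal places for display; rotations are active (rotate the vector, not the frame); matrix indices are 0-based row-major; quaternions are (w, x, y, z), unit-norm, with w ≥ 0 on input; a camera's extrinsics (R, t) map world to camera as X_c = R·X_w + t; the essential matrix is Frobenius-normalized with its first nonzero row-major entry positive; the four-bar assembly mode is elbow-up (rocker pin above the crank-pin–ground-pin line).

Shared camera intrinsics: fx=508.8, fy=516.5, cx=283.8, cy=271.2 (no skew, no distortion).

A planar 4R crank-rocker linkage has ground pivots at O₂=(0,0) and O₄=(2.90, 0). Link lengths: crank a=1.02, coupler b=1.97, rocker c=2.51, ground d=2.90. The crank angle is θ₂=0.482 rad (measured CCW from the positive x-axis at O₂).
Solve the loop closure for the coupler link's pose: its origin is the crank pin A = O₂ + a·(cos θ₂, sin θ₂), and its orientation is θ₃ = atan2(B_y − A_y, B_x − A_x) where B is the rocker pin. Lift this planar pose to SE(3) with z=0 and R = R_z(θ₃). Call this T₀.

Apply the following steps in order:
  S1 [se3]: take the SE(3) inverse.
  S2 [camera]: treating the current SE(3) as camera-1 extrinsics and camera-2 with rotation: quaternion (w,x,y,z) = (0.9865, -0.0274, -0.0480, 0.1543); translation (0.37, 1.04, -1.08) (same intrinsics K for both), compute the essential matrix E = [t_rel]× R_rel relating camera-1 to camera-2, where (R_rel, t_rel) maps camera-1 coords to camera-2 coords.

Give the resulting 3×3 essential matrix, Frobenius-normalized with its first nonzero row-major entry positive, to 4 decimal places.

source (fourbar_fk): coupler pose = R=[0.4402 -0.8979 0.0000; 0.8979 0.4402 0.0000; 0.0000 0.0000 1.0000], t=(0.9038, 0.4728, 0.0000)
after S1 (invert_se3): R=[0.4402 0.8979 0.0000; -0.8979 0.4402 -0.0000; 0.0000 0.0000 1.0000], t=(-0.8224, 0.6034, 0.0000)
after S2 (essential): [0.2994 -0.0130 0.5484; -0.0383 0.3463 -0.2962; 0.2483 0.5779 0.0686]

matrix = [0.2994 -0.0130 0.5484; -0.0383 0.3463 -0.2962; 0.2483 0.5779 0.0686]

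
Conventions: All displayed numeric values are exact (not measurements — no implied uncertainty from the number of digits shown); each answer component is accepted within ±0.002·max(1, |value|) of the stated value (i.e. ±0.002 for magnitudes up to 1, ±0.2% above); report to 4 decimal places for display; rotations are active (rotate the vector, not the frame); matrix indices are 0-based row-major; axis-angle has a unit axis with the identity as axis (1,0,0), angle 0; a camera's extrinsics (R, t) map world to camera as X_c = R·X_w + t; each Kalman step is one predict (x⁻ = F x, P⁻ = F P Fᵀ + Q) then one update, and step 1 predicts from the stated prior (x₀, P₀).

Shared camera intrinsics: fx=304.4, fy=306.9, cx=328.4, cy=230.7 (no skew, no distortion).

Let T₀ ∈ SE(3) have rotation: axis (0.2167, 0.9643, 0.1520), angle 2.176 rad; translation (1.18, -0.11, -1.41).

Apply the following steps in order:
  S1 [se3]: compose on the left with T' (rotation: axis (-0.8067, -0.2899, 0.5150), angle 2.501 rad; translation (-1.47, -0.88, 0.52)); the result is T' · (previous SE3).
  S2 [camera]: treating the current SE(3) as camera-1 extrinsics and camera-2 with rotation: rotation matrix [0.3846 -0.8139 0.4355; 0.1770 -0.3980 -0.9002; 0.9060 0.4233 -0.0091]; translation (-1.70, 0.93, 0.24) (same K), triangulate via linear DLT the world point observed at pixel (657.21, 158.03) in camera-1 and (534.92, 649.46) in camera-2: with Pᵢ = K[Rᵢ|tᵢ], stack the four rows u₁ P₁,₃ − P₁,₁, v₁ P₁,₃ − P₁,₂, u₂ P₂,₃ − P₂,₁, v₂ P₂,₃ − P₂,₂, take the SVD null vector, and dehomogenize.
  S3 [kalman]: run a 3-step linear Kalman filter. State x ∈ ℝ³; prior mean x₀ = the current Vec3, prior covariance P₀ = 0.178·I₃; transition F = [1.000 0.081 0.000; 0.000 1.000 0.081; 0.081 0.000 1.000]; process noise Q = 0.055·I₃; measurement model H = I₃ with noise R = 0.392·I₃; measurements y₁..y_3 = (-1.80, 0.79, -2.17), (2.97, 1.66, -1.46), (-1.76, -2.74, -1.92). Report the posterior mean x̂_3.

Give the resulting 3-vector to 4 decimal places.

after S1 (compose_se3): R=[0.5513 -0.2000 0.8100; -0.8136 -0.3440 0.4688; 0.1849 -0.9174 -0.3523], t=(0.2547, -0.2486, 0.3805)
after S2 (triangulate): (1.4127, -1.6594, 0.8167)
after S3 (kf_track): (0.0623, -0.9711, -1.0520)

result = (0.0623, -0.9711, -1.0520)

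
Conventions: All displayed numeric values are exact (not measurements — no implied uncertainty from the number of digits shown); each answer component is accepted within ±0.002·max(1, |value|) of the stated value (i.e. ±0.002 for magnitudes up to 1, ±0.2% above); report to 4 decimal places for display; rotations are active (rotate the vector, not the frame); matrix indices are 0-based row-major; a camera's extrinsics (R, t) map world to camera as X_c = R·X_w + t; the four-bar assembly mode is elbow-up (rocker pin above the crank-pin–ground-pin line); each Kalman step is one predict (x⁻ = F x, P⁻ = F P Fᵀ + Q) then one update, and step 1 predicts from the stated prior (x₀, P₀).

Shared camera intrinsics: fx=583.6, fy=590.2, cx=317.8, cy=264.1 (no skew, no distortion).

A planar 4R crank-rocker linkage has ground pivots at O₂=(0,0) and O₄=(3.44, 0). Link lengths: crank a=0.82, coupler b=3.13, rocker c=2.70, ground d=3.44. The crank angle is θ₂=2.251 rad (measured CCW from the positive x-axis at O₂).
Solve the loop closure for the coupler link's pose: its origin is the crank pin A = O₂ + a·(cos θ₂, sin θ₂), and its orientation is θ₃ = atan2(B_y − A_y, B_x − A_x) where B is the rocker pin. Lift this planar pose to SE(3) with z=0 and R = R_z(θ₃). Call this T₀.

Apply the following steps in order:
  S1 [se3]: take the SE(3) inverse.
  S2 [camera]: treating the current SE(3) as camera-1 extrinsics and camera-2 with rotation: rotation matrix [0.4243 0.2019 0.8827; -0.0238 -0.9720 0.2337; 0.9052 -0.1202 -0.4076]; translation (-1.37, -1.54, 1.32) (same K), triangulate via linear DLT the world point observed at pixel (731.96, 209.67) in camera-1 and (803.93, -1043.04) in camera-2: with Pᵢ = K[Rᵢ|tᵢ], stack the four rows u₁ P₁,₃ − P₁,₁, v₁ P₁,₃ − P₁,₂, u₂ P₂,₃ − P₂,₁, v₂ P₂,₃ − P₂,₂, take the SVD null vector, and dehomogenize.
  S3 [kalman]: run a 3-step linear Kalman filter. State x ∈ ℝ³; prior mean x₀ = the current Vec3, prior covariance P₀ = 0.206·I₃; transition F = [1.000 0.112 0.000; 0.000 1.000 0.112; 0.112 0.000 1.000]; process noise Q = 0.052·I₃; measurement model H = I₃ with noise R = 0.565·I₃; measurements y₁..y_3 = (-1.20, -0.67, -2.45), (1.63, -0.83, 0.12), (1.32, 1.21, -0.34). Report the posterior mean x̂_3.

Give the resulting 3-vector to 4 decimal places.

result = (0.7794, 0.5814, 0.2908)

source (fourbar_fk): coupler pose = R=[0.8376 -0.5463 0.0000; 0.5463 0.8376 0.0000; 0.0000 0.0000 1.0000], t=(-0.5157, 0.6375, 0.0000)
after S1 (invert_se3): R=[0.8376 0.5463 0.0000; -0.5463 0.8376 0.0000; 0.0000 0.0000 1.0000], t=(0.0837, -0.8157, 0.0000)
after S2 (triangulate): (0.7155, 1.2303, 1.9095)
after S3 (kf_track): (0.7794, 0.5814, 0.2908)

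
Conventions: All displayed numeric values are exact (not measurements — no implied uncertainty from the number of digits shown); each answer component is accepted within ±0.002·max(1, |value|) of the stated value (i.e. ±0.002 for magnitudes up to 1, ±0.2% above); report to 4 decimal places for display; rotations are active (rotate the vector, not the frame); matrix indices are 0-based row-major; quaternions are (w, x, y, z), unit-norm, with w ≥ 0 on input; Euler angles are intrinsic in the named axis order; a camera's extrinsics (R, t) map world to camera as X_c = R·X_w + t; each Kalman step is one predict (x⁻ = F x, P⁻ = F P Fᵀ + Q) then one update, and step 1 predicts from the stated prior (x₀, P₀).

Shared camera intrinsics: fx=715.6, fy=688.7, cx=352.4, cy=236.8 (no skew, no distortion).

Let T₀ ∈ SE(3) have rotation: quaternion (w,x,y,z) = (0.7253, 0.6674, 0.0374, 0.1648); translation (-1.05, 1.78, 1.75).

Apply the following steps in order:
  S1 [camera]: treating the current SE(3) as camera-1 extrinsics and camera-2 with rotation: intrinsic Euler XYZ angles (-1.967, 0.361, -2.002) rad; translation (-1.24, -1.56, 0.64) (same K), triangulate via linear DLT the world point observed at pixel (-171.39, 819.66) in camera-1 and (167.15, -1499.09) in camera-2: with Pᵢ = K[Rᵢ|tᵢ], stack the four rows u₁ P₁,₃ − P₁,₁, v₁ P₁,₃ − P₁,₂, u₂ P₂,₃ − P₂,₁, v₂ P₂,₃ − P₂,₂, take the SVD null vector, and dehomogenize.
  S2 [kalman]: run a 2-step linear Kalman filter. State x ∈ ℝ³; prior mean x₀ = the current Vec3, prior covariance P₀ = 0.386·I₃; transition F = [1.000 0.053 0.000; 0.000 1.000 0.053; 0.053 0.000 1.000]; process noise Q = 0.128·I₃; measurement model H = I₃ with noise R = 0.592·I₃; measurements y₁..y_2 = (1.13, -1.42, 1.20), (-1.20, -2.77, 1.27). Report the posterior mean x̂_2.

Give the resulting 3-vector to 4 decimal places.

result = (-0.3627, -1.1371, 0.5811)

after S1 (triangulate): (-0.5753, 1.1563, -0.6527)
after S2 (kf_track): (-0.3627, -1.1371, 0.5811)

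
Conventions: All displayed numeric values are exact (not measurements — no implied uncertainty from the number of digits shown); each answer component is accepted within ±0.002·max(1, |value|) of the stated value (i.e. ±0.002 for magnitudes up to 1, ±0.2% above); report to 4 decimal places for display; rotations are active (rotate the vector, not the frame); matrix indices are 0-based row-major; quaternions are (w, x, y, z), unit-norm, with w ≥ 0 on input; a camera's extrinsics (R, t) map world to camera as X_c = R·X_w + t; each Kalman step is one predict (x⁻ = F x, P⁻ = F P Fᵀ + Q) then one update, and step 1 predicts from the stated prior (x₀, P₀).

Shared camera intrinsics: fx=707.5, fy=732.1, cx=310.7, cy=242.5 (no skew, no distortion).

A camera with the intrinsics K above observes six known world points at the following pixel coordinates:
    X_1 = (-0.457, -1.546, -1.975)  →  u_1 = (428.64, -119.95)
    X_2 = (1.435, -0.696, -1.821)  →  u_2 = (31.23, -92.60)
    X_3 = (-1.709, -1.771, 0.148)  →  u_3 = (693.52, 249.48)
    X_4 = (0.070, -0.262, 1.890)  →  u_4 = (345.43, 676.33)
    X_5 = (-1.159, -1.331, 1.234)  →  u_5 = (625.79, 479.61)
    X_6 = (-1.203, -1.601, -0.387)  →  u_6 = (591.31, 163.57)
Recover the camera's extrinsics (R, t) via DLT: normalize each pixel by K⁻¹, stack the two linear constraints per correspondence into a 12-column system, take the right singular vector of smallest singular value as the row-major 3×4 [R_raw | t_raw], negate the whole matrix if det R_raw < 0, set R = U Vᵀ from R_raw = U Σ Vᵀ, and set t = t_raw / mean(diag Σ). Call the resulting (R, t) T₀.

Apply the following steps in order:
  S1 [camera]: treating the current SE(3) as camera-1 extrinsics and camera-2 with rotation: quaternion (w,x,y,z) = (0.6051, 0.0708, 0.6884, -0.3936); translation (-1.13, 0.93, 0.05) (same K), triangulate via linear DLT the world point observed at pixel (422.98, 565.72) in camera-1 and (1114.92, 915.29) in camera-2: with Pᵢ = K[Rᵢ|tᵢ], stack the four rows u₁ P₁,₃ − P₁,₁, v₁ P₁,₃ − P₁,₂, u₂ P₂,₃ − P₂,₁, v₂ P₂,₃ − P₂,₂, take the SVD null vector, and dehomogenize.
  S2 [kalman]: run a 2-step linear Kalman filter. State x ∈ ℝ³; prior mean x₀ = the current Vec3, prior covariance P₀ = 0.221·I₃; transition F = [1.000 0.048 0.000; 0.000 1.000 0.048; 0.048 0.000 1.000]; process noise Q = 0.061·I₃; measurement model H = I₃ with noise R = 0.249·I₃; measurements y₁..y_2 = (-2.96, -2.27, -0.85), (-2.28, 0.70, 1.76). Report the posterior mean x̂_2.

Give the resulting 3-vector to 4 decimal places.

source (pnp_recover): camera pose = R=[-0.7921 -0.5832 0.1801; -0.0017 0.2972 0.9548; -0.6104 0.7560 -0.2364], t=(-0.2599, 0.4200, 4.3099)
after S1 (triangulate): (-1.8718, 1.0999, 1.9112)
after S2 (kf_track): (-2.3803, -0.0489, 0.9226)

result = (-2.3803, -0.0489, 0.9226)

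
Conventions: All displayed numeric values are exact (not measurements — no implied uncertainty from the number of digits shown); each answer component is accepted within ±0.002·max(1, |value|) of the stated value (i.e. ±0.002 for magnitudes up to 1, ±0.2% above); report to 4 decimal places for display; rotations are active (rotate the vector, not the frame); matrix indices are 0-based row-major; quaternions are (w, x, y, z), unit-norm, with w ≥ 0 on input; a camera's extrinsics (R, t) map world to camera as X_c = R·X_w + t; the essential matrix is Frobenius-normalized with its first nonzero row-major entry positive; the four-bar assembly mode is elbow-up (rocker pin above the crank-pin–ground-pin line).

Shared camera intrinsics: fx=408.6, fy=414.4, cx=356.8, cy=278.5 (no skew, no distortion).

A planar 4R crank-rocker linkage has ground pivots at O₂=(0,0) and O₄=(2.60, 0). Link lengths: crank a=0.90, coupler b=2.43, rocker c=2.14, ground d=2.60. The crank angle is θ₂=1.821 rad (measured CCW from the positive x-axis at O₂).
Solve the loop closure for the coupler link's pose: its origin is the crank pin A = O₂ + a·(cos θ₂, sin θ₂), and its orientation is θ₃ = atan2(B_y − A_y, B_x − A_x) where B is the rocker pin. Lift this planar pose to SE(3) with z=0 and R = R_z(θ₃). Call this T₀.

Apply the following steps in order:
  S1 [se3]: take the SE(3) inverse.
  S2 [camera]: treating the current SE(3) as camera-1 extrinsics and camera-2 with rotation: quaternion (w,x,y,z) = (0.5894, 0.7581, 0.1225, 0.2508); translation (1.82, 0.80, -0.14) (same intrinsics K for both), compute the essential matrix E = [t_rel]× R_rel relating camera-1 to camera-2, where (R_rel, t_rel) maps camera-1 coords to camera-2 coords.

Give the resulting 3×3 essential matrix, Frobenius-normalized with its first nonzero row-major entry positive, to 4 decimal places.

source (fourbar_fk): coupler pose = R=[0.8797 -0.4755 0.0000; 0.4755 0.8797 0.0000; 0.0000 0.0000 1.0000], t=(-0.2228, 0.8720, 0.0000)
after S1 (invert_se3): R=[0.8797 0.4755 0.0000; -0.4755 0.8797 0.0000; 0.0000 0.0000 1.0000], t=(-0.2186, -0.8731, 0.0000)
after S2 (essential): [0.0460 0.2588 0.1851; -0.2354 -0.5893 0.2507; 0.0561 -0.2042 -0.6215]

matrix = [0.0460 0.2588 0.1851; -0.2354 -0.5893 0.2507; 0.0561 -0.2042 -0.6215]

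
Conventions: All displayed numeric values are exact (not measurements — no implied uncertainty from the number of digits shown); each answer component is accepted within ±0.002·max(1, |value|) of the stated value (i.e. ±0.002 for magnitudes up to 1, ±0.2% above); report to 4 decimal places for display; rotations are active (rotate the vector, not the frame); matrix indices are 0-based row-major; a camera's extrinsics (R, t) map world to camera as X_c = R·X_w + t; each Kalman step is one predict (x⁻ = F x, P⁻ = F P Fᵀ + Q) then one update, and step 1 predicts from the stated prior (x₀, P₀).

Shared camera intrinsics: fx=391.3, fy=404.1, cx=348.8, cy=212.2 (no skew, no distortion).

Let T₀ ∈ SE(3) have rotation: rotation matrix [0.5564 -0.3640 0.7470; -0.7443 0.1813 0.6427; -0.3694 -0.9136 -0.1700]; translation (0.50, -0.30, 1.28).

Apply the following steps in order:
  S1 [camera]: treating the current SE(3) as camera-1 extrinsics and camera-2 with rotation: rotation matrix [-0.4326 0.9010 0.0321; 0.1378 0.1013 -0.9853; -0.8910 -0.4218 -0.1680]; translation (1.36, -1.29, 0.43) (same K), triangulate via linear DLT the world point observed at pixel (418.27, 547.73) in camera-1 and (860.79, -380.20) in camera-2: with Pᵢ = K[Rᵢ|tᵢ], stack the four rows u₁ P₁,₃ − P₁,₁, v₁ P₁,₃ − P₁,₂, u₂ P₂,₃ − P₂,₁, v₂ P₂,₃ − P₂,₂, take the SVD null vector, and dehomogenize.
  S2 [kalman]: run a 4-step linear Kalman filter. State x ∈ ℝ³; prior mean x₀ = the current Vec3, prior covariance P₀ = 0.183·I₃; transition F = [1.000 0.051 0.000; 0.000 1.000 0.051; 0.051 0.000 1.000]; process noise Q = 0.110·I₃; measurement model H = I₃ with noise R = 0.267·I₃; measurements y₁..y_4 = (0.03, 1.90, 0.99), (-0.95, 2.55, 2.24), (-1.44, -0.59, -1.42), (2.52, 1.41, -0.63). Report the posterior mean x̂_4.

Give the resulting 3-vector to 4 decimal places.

after S1 (triangulate): (-1.4822, 0.0520, 0.8487)
after S2 (kf_track): (0.6298, 1.0540, -0.2352)

result = (0.6298, 1.0540, -0.2352)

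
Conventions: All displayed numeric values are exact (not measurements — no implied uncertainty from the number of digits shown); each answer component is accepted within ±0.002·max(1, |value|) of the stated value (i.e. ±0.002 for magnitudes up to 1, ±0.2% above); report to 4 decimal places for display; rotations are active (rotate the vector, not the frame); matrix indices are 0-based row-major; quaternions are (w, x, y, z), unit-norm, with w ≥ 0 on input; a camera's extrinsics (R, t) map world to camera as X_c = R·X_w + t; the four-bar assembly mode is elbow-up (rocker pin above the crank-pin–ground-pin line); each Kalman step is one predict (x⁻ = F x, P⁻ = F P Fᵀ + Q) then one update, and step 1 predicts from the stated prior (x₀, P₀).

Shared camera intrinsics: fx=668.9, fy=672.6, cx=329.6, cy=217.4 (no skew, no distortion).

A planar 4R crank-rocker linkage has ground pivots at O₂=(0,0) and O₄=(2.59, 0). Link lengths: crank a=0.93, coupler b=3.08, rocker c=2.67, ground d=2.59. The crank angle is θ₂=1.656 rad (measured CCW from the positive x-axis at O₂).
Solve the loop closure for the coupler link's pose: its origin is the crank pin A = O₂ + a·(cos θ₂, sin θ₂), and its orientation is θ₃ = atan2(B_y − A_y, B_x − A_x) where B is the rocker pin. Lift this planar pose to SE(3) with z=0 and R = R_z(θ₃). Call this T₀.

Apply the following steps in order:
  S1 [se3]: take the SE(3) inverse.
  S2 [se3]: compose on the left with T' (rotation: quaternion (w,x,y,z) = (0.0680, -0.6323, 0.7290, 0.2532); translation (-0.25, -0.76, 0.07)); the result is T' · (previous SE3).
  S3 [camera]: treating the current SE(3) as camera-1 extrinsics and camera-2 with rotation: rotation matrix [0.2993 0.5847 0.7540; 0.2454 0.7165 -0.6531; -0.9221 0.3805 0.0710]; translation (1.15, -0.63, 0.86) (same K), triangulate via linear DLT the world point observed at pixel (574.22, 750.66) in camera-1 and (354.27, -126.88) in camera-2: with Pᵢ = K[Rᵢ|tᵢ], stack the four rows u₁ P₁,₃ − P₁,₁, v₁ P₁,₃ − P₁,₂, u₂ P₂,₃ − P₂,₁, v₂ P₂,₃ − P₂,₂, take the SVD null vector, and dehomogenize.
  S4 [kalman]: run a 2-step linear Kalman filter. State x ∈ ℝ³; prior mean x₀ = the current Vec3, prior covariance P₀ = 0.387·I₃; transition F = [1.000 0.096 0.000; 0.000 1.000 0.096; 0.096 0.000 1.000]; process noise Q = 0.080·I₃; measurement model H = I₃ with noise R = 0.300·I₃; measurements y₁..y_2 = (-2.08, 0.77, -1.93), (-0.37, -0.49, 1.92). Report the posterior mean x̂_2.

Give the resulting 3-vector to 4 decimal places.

result = (-1.1457, -0.0632, 0.0916)

source (fourbar_fk): coupler pose = R=[0.8251 -0.5650 0.0000; 0.5650 0.8251 0.0000; 0.0000 0.0000 1.0000], t=(-0.0791, 0.9266, 0.0000)
after S1 (invert_se3): R=[0.8251 0.5650 0.0000; -0.5650 0.8251 0.0000; 0.0000 0.0000 1.0000], t=(-0.4583, -0.8092, 0.0000)
after S2 (compose_se3): R=[0.3827 -0.8970 -0.2211; -0.7730 -0.4419 0.4552; -0.5060 -0.0033 -0.8625], t=(0.6115, -0.4117, 0.0330)
after S3 (triangulate): (-1.7350, -0.4686, -0.3627)
after S4 (kf_track): (-1.1457, -0.0632, 0.0916)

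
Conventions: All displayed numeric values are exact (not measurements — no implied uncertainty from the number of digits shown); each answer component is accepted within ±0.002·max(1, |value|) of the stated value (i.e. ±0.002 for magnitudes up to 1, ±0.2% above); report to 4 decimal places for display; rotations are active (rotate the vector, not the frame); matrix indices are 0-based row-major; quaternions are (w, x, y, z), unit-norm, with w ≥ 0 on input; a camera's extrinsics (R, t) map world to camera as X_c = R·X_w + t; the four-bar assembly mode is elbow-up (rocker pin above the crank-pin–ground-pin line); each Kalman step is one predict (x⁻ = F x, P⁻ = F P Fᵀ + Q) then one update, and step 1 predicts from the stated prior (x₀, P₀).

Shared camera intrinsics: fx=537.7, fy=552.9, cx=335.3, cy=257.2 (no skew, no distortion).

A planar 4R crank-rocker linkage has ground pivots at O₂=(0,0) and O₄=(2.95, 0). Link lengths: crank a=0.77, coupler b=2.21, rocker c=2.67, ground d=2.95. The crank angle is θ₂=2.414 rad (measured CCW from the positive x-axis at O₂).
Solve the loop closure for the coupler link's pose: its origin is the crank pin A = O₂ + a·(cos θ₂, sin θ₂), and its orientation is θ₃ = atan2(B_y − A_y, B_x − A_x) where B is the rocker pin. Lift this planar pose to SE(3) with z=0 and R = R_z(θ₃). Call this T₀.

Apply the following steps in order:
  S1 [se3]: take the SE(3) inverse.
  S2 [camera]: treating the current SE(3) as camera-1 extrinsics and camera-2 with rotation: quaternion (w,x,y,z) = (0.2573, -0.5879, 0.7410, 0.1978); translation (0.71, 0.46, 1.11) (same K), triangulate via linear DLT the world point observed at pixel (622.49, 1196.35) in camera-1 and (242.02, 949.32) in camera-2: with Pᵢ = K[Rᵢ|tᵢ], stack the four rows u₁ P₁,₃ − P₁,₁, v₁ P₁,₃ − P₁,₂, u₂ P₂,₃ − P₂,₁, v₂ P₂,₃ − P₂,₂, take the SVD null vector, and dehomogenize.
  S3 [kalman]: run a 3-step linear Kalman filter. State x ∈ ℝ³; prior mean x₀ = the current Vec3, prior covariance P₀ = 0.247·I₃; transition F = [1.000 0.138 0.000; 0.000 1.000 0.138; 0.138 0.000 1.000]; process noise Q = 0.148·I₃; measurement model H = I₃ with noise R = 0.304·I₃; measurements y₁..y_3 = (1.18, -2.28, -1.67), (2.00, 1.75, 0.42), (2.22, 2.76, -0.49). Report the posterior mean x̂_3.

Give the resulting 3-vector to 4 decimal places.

source (fourbar_fk): coupler pose = R=[0.7640 -0.6452 0.0000; 0.6452 0.7640 0.0000; 0.0000 0.0000 1.0000], t=(-0.5750, 0.5121, 0.0000)
after S1 (invert_se3): R=[0.7640 0.6452 0.0000; -0.6452 0.7640 0.0000; 0.0000 0.0000 1.0000], t=(0.1089, -0.7623, 0.0000)
after S2 (triangulate): (-0.8543, 1.1789, 0.4060)
after S3 (kf_track): (1.7830, 1.6608, -0.1310)

result = (1.7830, 1.6608, -0.1310)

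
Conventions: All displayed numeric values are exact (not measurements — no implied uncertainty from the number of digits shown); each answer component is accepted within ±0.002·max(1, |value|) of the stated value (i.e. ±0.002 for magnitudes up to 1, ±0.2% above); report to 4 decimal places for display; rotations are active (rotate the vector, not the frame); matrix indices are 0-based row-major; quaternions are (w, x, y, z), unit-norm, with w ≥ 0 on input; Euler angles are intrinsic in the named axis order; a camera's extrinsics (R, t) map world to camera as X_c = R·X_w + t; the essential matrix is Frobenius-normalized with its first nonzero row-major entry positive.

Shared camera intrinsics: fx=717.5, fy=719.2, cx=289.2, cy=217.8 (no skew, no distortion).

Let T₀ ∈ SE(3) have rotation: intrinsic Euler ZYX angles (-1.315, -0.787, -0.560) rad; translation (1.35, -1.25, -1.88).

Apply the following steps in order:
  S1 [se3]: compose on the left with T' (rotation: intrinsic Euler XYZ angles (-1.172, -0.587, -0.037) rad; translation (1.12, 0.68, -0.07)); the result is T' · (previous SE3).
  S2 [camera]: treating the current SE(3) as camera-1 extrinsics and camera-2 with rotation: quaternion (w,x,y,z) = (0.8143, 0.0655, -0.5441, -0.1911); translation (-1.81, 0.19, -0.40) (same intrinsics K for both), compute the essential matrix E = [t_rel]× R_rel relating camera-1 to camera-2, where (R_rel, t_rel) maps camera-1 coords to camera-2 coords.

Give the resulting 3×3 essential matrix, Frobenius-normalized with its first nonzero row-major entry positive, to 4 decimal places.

after S1 (compose_se3): R=[-0.2647 0.9643 -0.0080; 0.3540 0.1049 0.9293; 0.8970 0.2431 -0.3691], t=(3.2460, -0.6019, 0.7995)
after S2 (essential): [0.0885 -0.3173 -0.3401; 0.0195 0.4590 0.2828; -0.4492 -0.3503 0.4003]

matrix = [0.0885 -0.3173 -0.3401; 0.0195 0.4590 0.2828; -0.4492 -0.3503 0.4003]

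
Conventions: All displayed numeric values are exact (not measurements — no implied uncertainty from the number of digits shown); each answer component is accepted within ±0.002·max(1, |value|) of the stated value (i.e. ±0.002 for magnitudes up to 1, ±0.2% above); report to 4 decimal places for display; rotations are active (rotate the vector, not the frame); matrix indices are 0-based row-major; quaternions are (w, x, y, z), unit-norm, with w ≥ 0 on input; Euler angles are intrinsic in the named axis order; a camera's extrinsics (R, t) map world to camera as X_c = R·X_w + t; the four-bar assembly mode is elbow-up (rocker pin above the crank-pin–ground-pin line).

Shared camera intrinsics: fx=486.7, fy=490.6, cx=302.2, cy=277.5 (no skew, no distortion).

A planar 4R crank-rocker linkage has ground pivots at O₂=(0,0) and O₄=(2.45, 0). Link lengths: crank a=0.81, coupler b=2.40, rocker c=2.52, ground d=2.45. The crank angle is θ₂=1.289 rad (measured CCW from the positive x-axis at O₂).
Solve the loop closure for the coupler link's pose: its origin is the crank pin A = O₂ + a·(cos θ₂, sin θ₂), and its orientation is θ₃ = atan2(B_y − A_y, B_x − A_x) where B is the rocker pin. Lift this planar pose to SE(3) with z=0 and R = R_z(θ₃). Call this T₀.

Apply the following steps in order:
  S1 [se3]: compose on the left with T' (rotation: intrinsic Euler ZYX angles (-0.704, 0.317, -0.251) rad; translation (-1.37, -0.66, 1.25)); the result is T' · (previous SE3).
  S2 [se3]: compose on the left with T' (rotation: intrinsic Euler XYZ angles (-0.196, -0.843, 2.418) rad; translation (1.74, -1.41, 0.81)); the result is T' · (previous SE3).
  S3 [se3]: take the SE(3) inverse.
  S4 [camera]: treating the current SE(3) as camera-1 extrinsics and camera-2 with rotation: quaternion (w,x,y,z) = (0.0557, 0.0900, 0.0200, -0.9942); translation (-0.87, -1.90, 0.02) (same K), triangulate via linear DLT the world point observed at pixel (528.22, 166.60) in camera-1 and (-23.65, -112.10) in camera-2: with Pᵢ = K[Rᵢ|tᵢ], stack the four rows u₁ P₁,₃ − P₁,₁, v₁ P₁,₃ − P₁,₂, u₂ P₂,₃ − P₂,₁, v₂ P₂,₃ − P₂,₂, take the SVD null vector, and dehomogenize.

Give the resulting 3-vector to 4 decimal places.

source (fourbar_fk): coupler pose = R=[0.7109 -0.7033 0.0000; 0.7033 0.7109 0.0000; 0.0000 0.0000 1.0000], t=(0.2252, 0.7781, 0.0000)
after S1 (compose_se3): R=[0.9143 -0.1057 0.3909; 0.1174 0.9931 -0.0061; -0.3876 0.0515 0.9204], t=(-0.7649, -0.1850, 0.9962)
after S2 (compose_se3): R=[-0.2182 -0.4231 -0.8794; 0.3464 -0.8760 0.3356; -0.9124 -0.2314 0.3377], t=(1.4591, -1.5405, 2.0412)
after S3 (invert_se3): R=[-0.2182 0.3464 -0.9124; -0.4231 -0.8760 -0.2314; -0.8794 0.3356 0.3377], t=(2.7142, -0.2598, 1.1109)
after S4 (triangulate): (0.0536, -0.4377, 1.9876)

result = (0.0536, -0.4377, 1.9876)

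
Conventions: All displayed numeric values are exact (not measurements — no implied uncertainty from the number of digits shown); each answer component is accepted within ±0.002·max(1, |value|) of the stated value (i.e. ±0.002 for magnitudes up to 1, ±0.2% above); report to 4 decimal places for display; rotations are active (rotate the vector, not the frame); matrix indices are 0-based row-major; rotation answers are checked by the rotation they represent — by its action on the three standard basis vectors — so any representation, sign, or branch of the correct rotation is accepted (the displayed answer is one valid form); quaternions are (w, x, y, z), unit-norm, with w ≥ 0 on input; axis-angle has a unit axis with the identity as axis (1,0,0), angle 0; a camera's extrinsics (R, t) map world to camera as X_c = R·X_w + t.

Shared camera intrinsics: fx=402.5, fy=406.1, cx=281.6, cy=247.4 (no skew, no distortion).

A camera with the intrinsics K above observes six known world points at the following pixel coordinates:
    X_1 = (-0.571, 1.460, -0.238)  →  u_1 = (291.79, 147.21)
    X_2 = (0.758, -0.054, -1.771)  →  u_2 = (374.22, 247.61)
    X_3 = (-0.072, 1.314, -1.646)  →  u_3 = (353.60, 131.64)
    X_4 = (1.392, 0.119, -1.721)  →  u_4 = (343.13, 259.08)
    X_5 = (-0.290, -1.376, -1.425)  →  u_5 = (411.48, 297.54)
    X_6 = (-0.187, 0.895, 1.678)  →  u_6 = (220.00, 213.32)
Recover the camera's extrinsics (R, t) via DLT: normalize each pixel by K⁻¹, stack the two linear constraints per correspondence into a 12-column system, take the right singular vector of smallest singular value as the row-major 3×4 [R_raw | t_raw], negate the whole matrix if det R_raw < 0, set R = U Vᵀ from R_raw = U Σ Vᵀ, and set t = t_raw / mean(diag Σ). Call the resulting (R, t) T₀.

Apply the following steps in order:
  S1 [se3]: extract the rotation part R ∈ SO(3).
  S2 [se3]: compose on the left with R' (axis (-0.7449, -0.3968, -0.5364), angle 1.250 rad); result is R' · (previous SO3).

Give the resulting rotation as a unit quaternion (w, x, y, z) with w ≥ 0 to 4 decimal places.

rotation (quat) = (0.2904, -0.6425, 0.4457, 0.5515)

source (pnp_recover): camera pose = R=[-0.5556 -0.4108 -0.7229; 0.4322 -0.8854 0.1710; -0.7103 -0.2174 0.6695], t=(0.2798, -0.0701, 6.7603)
after S1 (rot_of_se3): [-0.5556 -0.4108 -0.7229; 0.4322 -0.8854 0.1710; -0.7103 -0.2174 0.6695]
after S2 (compose_so3): [-0.0056 -0.8931 -0.4498; -0.2524 -0.4340 0.8649; -0.9676 0.1184 -0.2230]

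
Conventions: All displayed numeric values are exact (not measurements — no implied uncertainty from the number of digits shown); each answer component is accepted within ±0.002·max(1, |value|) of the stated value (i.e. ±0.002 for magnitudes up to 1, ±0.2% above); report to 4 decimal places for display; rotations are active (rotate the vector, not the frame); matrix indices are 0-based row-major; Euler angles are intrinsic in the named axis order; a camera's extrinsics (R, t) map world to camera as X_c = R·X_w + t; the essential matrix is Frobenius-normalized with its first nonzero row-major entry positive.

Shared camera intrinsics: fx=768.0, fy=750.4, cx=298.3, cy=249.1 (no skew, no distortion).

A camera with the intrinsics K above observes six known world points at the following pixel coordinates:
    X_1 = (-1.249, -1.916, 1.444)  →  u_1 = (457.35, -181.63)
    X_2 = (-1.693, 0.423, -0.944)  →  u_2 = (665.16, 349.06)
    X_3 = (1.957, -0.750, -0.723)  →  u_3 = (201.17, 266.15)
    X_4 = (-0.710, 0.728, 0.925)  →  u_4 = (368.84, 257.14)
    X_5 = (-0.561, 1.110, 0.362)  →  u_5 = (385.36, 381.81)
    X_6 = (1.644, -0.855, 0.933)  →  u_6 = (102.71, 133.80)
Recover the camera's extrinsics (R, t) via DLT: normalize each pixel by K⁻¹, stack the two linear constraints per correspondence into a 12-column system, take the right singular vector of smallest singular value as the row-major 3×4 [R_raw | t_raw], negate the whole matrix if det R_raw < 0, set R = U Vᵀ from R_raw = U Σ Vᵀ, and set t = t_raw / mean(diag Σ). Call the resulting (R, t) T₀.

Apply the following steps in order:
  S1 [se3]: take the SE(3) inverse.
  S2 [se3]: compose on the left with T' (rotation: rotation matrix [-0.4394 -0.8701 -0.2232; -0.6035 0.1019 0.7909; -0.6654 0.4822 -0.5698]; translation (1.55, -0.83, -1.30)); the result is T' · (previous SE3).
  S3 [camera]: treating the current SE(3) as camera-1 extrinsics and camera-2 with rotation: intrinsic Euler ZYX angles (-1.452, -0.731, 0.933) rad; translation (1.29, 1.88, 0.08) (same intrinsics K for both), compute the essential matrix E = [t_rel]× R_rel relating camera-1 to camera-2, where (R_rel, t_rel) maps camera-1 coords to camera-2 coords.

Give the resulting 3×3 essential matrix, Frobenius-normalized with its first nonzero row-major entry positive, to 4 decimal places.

matrix = [0.4232 -0.0646 0.5518; -0.2601 0.1648 0.3281; 0.4326 -0.2225 -0.2704]

source (pnp_recover): camera pose = R=[-0.8464 -0.1475 -0.5117; 0.1760 0.8295 -0.5301; 0.5026 -0.5387 -0.6761], t=(0.3100, 0.0500, 4.9700)
after S1 (invert_se3): R=[-0.8464 0.1760 0.5026; -0.1475 0.8295 -0.5387; -0.5117 -0.5301 -0.6761], t=(-2.2445, 2.6817, 3.5454)
after S2 (compose_se3): R=[0.6145 -0.6807 0.3988; 0.0910 -0.4409 -0.8929; 0.7837 0.5850 -0.2090], t=(-0.5885, 3.6016, -0.5336)
after S3 (essential): [0.4232 -0.0646 0.5518; -0.2601 0.1648 0.3281; 0.4326 -0.2225 -0.2704]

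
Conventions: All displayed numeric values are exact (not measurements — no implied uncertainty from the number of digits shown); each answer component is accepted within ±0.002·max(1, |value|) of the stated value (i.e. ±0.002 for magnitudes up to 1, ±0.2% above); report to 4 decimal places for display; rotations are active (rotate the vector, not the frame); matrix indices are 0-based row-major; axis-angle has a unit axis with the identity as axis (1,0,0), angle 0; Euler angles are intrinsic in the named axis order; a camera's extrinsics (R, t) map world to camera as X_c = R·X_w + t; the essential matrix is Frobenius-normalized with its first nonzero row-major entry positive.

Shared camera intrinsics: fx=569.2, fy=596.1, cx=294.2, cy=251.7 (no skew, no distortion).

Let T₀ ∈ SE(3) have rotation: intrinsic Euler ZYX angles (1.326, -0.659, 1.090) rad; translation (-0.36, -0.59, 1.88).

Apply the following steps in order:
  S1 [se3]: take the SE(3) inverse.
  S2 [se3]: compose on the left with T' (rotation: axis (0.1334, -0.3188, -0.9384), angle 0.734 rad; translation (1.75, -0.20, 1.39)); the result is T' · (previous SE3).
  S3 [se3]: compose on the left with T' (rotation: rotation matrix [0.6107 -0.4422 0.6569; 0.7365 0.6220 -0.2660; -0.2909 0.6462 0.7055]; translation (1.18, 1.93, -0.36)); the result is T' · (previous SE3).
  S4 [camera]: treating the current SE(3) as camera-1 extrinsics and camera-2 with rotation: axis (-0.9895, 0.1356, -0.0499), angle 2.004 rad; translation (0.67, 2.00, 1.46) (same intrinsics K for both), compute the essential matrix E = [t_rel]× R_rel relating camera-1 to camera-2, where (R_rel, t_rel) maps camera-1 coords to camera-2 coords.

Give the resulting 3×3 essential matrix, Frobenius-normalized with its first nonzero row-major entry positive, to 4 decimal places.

after S1 (invert_se3): R=[0.1916 0.7670 0.6123; -0.5803 -0.4146 0.7010; 0.7916 -0.4896 0.3656], t=(-0.6296, -1.7714, -0.6913)
after S2 (compose_se3): R=[-0.4098 0.4373 0.8005; -0.5783 -0.8032 0.1427; 0.7054 -0.4045 0.5821], t=(0.3555, -1.1504, 0.3110)
after S3 (compose_se3): R=[0.4688 0.3565 0.8081; -0.8491 -0.0699 0.5235; 0.2432 -0.9317 0.2700], t=(2.1101, 1.3936, -0.9874)
after S4 (essential): [0.3906 0.4827 0.2966; -0.4916 0.4667 -0.1708; -0.0163 -0.1886 -0.0441]

matrix = [0.3906 0.4827 0.2966; -0.4916 0.4667 -0.1708; -0.0163 -0.1886 -0.0441]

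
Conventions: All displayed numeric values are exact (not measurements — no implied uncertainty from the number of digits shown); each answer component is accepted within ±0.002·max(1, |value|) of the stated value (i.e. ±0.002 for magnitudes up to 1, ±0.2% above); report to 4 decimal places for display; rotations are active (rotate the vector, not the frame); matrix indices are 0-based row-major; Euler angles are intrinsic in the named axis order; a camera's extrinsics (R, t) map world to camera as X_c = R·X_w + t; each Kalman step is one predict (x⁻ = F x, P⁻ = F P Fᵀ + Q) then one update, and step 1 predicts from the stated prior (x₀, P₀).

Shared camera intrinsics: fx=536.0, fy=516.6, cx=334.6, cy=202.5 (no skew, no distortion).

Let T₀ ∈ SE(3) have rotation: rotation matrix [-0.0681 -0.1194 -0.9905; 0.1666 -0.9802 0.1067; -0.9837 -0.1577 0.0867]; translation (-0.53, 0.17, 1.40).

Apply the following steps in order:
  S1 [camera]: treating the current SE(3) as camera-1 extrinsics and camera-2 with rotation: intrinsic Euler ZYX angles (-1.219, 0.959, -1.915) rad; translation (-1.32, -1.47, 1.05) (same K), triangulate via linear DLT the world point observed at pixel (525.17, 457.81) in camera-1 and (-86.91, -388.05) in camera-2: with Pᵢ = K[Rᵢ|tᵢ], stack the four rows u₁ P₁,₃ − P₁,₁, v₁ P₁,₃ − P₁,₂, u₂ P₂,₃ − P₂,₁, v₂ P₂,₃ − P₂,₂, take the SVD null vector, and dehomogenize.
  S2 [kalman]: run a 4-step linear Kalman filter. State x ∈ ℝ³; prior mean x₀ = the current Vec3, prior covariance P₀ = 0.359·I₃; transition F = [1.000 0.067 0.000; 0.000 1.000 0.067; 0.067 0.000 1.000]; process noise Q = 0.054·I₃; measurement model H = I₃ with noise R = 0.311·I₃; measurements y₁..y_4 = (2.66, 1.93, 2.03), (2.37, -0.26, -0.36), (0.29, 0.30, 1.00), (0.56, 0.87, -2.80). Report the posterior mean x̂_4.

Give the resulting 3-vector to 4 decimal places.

result = (0.9668, 0.4678, -0.5351)

after S1 (triangulate): (-0.4376, -0.9705, -1.0668)
after S2 (kf_track): (0.9668, 0.4678, -0.5351)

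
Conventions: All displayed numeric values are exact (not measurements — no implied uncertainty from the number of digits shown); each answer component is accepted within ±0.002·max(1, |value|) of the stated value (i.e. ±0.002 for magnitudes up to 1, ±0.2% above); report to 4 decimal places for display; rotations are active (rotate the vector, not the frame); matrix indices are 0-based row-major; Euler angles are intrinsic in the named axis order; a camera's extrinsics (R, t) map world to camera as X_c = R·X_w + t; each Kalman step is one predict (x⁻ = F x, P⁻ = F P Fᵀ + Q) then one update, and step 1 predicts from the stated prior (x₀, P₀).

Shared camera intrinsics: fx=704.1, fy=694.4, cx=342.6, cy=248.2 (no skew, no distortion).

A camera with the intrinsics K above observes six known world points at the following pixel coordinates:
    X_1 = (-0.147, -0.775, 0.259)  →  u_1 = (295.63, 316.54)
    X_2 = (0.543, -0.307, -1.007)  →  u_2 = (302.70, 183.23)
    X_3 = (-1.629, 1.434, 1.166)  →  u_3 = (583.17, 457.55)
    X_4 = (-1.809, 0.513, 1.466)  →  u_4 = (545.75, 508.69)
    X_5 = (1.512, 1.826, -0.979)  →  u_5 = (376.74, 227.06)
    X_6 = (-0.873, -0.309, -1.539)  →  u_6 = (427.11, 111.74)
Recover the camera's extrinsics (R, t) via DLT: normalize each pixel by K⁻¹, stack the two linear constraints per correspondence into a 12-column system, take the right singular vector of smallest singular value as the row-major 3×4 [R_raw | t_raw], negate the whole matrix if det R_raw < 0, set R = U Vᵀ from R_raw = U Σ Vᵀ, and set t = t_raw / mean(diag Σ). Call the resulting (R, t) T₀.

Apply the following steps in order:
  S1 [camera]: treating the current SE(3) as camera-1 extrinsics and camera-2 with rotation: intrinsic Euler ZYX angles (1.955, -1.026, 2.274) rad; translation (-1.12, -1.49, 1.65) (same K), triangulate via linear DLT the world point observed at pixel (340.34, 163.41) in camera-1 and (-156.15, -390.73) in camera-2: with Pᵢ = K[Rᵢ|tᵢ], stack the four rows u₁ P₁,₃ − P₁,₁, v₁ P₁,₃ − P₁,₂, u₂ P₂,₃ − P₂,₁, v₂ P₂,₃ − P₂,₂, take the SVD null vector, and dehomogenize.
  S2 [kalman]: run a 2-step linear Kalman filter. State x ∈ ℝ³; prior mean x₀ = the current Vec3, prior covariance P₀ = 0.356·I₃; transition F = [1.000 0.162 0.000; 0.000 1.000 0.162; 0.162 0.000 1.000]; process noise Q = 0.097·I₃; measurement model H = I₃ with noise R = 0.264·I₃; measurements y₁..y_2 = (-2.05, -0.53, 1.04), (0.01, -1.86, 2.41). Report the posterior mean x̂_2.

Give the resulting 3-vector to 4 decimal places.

source (pnp_recover): camera pose = R=[-0.7034 0.6992 -0.1281; -0.0191 0.1617 0.9867; 0.7106 0.6964 -0.1004], t=(0.0900, 0.4300, 6.3895)
after S1 (triangulate): (0.4792, 0.0839, -1.2965)
after S2 (kf_track): (-0.5267, -1.0057, 1.1776)

result = (-0.5267, -1.0057, 1.1776)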